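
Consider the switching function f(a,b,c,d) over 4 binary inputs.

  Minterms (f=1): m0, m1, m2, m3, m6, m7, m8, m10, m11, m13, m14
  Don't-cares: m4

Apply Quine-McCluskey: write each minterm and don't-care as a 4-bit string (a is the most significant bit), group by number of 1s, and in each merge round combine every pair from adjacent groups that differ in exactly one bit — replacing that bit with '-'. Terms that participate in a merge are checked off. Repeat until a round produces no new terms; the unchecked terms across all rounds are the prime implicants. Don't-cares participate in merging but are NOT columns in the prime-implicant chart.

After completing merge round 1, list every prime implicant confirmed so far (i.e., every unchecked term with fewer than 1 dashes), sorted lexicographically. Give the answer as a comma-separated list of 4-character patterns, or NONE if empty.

size-2^0 implicants → 0000(✓)  0001(✓)  0010(✓)  0011(✓)  0100(✓)  0110(✓)  0111(✓)  1000(✓)  1010(✓)  1011(✓)  1101  1110(✓)
size-2^1 implicants → -000(✓)  -010(✓)  -011(✓)  -110(✓)  0-00(✓)  0-10(✓)  0-11(✓)  00-0(✓)  00-1(✓)  000-(✓)  001-(✓)  01-0(✓)  011-(✓)  1-10(✓)  10-0(✓)  101-(✓)
size-2^2 implicants → --10  -0-0  -01-  0--0  0-1-  00--
Unchecked terms (primes): --10, -0-0, -01-, 0--0, 0-1-, 00--, 1101

1101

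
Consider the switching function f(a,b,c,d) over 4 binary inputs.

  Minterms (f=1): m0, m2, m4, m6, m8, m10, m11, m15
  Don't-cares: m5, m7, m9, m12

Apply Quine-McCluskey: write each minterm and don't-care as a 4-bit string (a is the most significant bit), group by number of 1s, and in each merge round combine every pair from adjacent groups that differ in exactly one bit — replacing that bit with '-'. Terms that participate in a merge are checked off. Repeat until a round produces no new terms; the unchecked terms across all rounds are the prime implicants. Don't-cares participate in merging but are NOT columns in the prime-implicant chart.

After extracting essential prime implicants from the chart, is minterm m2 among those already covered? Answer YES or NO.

Round 0: 0000✓ 0010✓ 0100✓ 0101✓ 0110✓ 0111✓ 1000✓ 1001✓ 1010✓ 1011✓ 1100✓ 1111✓
Round 1: -000✓ -010✓ -100✓ -111 0-00✓ 0-10✓ 00-0✓ 01-0✓ 01-1✓ 010-✓ 011-✓ 1-00✓ 1-11 10-0✓ 10-1✓ 100-✓ 101-✓
Round 2: --00 -0-0 0--0 01-- 10--
PIs = {--00, -0-0, -111, 0--0, 01--, 1-11, 10--}
Coverage chart:
  m0: --00,-0-0,0--0
  m2: -0-0,0--0
  m4: --00,0--0,01--
  m6: 0--0,01--
  m8: --00,-0-0,10--
  m10: -0-0,10--
  m11: 1-11,10--
  m15: -111,1-11
(no essential prime implicants)

NO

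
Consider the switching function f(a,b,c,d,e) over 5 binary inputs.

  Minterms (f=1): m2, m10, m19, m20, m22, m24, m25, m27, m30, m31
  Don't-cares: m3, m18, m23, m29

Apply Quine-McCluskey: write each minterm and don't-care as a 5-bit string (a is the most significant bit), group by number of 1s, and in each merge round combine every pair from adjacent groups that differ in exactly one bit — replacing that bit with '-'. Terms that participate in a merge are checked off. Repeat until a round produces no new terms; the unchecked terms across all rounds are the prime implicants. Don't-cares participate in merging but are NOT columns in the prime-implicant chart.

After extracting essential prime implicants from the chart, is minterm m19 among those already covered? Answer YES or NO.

NO

[col 0] 00010*, 00011*, 01010*, 10010*, 10011*, 10100*, 10110*, 10111*, 11000*, 11001*, 11011*, 11101*, 11110*, 11111*
[col 1] -0010*, -0011*, 0-010, 0001-*, 1-011*, 1-110*, 1-111*, 10-10*, 10-11*, 1001-*, 101-0, 1011-*, 11-01*, 11-11*, 110-1*, 1100-, 111-1*, 1111-*
[col 2] -001-, 1--11, 1-11-, 10-1-, 11--1
Prime implicants: -001-, 0-010, 1--11, 1-11-, 10-1-, 101-0, 11--1, 1100-
PI chart (minterm → PIs covering it):
  2 | -001-,0-010
  10 | 0-010  (sole → essential)
  19 | -001-,1--11,10-1-
  20 | 101-0  (sole → essential)
  22 | 1-11-,10-1-,101-0
  24 | 1100-  (sole → essential)
  25 | 11--1,1100-
  27 | 1--11,11--1
  30 | 1-11-  (sole → essential)
  31 | 1--11,1-11-,11--1
Essential prime implicants: 0-010, 1-11-, 101-0, 1100-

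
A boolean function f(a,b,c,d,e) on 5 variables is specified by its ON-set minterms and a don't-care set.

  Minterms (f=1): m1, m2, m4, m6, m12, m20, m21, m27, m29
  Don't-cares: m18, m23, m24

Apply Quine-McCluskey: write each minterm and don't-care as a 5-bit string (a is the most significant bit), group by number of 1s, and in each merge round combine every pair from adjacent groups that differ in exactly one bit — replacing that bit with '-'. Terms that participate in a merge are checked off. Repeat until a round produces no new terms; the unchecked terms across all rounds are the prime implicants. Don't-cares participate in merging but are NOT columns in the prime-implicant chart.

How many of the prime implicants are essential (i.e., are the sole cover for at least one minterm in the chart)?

size-2^0 implicants → 00001  00010(✓)  00100(✓)  00110(✓)  01100(✓)  10010(✓)  10100(✓)  10101(✓)  10111(✓)  11000  11011  11101(✓)
size-2^1 implicants → -0010  -0100  0-100  00-10  001-0  1-101  101-1  1010-
Unchecked terms (primes): -0010, -0100, 0-100, 00-10, 00001, 001-0, 1-101, 101-1, 1010-, 11000, 11011
Minterm coverage:
  m1 ⊆ 00001 [E]
  m2 ⊆ -0010,00-10
  m4 ⊆ -0100,0-100,001-0
  m6 ⊆ 00-10,001-0
  m12 ⊆ 0-100 [E]
  m20 ⊆ -0100,1010-
  m21 ⊆ 1-101,101-1,1010-
  m27 ⊆ 11011 [E]
  m29 ⊆ 1-101 [E]
E = {0-100, 00001, 1-101, 11011}

4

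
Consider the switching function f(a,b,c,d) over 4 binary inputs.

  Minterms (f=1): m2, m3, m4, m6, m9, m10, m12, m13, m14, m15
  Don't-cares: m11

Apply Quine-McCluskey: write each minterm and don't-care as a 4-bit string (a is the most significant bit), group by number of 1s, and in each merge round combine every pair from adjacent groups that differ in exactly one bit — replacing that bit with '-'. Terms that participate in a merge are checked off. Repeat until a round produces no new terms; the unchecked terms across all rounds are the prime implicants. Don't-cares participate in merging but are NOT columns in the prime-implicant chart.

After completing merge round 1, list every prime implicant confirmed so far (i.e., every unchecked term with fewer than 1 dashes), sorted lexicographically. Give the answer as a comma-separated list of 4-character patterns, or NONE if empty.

[col 0] 0010*, 0011*, 0100*, 0110*, 1001*, 1010*, 1011*, 1100*, 1101*, 1110*, 1111*
[col 1] -010*, -011*, -100*, -110*, 0-10*, 001-*, 01-0*, 1-01*, 1-10*, 1-11*, 10-1*, 101-*, 11-0*, 11-1*, 110-*, 111-*
[col 2] --10, -01-, -1-0, 1--1, 1-1-, 11--
Prime implicants: --10, -01-, -1-0, 1--1, 1-1-, 11--

NONE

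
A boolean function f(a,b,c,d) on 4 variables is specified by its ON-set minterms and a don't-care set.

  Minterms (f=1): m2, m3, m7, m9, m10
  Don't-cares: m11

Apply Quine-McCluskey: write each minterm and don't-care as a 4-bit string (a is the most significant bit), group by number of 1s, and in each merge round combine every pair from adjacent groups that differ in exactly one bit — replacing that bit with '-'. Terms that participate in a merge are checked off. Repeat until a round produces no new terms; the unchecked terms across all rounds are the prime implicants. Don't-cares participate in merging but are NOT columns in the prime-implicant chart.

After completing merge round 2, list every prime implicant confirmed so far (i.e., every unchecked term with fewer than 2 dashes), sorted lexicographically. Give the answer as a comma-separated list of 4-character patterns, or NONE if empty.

size-2^0 implicants → 0010(✓)  0011(✓)  0111(✓)  1001(✓)  1010(✓)  1011(✓)
size-2^1 implicants → -010(✓)  -011(✓)  0-11  001-(✓)  10-1  101-(✓)
size-2^2 implicants → -01-
Unchecked terms (primes): -01-, 0-11, 10-1

0-11, 10-1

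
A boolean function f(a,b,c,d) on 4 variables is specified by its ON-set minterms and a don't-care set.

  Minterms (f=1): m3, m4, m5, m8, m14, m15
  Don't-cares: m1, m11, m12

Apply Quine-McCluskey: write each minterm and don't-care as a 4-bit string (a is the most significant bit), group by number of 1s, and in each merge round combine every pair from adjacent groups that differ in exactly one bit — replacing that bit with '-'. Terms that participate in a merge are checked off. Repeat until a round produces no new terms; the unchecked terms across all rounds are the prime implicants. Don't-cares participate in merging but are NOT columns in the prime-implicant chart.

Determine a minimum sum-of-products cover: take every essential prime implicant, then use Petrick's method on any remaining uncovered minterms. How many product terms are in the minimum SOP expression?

4

[col 0] 0001*, 0011*, 0100*, 0101*, 1000*, 1011*, 1100*, 1110*, 1111*
[col 1] -011, -100, 0-01, 00-1, 010-, 1-00, 1-11, 11-0, 111-
Prime implicants: -011, -100, 0-01, 00-1, 010-, 1-00, 1-11, 11-0, 111-
PI chart (minterm → PIs covering it):
  3 | -011,00-1
  4 | -100,010-
  5 | 0-01,010-
  8 | 1-00  (sole → essential)
  14 | 11-0,111-
  15 | 1-11,111-
Essential prime implicants: 1-00
Petrick residual → -011, 010-, 111-
Minimum SOP uses 4 PIs: b'cd + a'bc' + ac'd' + abc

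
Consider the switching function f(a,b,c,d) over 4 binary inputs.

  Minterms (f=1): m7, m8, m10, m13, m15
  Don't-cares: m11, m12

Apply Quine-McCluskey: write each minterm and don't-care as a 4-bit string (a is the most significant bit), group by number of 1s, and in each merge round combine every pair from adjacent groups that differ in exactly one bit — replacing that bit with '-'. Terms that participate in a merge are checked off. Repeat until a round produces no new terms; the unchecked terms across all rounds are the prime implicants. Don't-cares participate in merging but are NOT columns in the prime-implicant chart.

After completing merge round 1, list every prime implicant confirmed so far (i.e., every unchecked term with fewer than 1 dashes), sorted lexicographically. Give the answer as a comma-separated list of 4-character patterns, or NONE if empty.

NONE

size-2^0 implicants → 0111(✓)  1000(✓)  1010(✓)  1011(✓)  1100(✓)  1101(✓)  1111(✓)
size-2^1 implicants → -111  1-00  1-11  10-0  101-  11-1  110-
Unchecked terms (primes): -111, 1-00, 1-11, 10-0, 101-, 11-1, 110-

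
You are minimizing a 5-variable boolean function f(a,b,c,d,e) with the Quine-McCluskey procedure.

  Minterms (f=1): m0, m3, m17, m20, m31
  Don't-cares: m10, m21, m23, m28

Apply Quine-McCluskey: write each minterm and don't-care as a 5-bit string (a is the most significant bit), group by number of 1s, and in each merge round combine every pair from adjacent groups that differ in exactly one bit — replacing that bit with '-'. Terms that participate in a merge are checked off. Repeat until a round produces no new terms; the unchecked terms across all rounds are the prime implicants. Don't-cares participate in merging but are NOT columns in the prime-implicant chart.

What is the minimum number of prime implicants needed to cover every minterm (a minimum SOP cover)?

5

Round 0: 00000 00011 01010 10001✓ 10100✓ 10101✓ 10111✓ 11100✓ 11111✓
Round 1: 1-100 1-111 10-01 101-1 1010-
PIs = {00000, 00011, 01010, 1-100, 1-111, 10-01, 101-1, 1010-}
Coverage chart:
  m0: 00000 ←essential
  m3: 00011 ←essential
  m17: 10-01 ←essential
  m20: 1-100,1010-
  m31: 1-111 ←essential
Essential: 00000, 00011, 1-111, 10-01
Petrick residual → 1-100
Min cover (5 terms): a'b'c'd'e' + a'b'c'de + acd'e' + acde + ab'd'e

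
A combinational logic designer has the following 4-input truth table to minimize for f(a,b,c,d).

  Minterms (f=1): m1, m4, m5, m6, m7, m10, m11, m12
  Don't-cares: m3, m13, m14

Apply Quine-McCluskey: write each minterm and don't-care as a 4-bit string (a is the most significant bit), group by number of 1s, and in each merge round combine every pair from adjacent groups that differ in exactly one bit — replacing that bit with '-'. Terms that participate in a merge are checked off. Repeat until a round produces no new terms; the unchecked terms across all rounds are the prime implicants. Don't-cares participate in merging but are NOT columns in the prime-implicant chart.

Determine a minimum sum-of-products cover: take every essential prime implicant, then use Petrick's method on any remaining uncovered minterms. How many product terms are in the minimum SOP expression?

3

[col 0] 0001*, 0011*, 0100*, 0101*, 0110*, 0111*, 1010*, 1011*, 1100*, 1101*, 1110*
[col 1] -011, -100*, -101*, -110*, 0-01*, 0-11*, 00-1*, 01-0*, 01-1*, 010-*, 011-*, 1-10, 101-, 11-0*, 110-*
[col 2] -1-0, -10-, 0--1, 01--
Prime implicants: -011, -1-0, -10-, 0--1, 01--, 1-10, 101-
PI chart (minterm → PIs covering it):
  1 | 0--1  (sole → essential)
  4 | -1-0,-10-,01--
  5 | -10-,0--1,01--
  6 | -1-0,01--
  7 | 0--1,01--
  10 | 1-10,101-
  11 | -011,101-
  12 | -1-0,-10-
Essential prime implicants: 0--1
Petrick residual → -1-0, 101-
Minimum SOP uses 3 PIs: bd' + a'd + ab'c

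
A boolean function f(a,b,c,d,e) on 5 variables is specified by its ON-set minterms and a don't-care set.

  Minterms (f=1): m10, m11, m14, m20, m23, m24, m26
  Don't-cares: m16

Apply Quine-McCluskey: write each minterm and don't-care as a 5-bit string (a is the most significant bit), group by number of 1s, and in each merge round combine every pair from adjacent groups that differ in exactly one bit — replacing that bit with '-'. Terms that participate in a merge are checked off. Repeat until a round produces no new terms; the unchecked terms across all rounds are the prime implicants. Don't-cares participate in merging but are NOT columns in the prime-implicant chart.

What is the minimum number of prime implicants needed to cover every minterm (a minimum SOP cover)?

5

size-2^0 implicants → 01010(✓)  01011(✓)  01110(✓)  10000(✓)  10100(✓)  10111  11000(✓)  11010(✓)
size-2^1 implicants → -1010  01-10  0101-  1-000  10-00  110-0
Unchecked terms (primes): -1010, 01-10, 0101-, 1-000, 10-00, 10111, 110-0
Minterm coverage:
  m10 ⊆ -1010,01-10,0101-
  m11 ⊆ 0101- [E]
  m14 ⊆ 01-10 [E]
  m20 ⊆ 10-00 [E]
  m23 ⊆ 10111 [E]
  m24 ⊆ 1-000,110-0
  m26 ⊆ -1010,110-0
E = {01-10, 0101-, 10-00, 10111}
Petrick residual → 110-0
Cover = a'bde' + a'bc'd + ab'd'e' + ab'cde + abc'e'  |cover|=5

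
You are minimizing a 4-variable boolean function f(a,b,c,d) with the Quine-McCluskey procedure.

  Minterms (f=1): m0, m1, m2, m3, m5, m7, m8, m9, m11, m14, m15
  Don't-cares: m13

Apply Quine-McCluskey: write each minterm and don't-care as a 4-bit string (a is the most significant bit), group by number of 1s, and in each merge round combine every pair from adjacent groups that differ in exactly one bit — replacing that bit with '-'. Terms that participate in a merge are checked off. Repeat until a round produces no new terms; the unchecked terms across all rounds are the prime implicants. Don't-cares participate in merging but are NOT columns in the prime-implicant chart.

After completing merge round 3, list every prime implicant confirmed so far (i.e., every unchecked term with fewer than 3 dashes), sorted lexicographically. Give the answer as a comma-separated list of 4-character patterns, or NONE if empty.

[col 0] 0000*, 0001*, 0010*, 0011*, 0101*, 0111*, 1000*, 1001*, 1011*, 1101*, 1110*, 1111*
[col 1] -000*, -001*, -011*, -101*, -111*, 0-01*, 0-11*, 00-0*, 00-1*, 000-*, 001-*, 01-1*, 1-01*, 1-11*, 10-1*, 100-*, 11-1*, 111-
[col 2] --01*, --11*, -0-1*, -00-, -1-1*, 0--1*, 00--, 1--1*
[col 3] ---1
Prime implicants: ---1, -00-, 00--, 111-

-00-, 00--, 111-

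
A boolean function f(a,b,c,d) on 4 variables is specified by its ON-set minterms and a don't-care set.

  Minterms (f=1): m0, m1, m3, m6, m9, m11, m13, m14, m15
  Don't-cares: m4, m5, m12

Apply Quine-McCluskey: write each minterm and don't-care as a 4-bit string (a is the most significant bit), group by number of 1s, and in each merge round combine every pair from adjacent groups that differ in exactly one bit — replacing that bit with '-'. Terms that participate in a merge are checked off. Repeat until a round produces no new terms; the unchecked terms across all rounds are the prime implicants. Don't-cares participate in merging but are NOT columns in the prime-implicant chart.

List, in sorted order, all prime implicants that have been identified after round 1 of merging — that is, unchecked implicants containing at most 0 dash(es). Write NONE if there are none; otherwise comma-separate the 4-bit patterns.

NONE

Round 0: 0000✓ 0001✓ 0011✓ 0100✓ 0101✓ 0110✓ 1001✓ 1011✓ 1100✓ 1101✓ 1110✓ 1111✓
Round 1: -001✓ -011✓ -100✓ -101✓ -110✓ 0-00✓ 0-01✓ 00-1✓ 000-✓ 01-0✓ 010-✓ 1-01✓ 1-11✓ 10-1✓ 11-0✓ 11-1✓ 110-✓ 111-✓
Round 2: --01 -0-1 -1-0 -10- 0-0- 1--1 11--
PIs = {--01, -0-1, -1-0, -10-, 0-0-, 1--1, 11--}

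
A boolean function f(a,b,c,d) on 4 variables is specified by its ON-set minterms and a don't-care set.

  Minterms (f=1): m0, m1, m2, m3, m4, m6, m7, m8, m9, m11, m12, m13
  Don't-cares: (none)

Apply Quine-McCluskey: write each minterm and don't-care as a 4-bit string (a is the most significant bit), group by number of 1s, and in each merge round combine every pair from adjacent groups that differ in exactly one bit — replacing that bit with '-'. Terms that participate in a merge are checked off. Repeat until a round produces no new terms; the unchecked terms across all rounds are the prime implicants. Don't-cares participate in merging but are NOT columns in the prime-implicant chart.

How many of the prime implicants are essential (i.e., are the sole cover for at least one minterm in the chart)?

3

Round 0: 0000✓ 0001✓ 0010✓ 0011✓ 0100✓ 0110✓ 0111✓ 1000✓ 1001✓ 1011✓ 1100✓ 1101✓
Round 1: -000✓ -001✓ -011✓ -100✓ 0-00✓ 0-10✓ 0-11✓ 00-0✓ 00-1✓ 000-✓ 001-✓ 01-0✓ 011-✓ 1-00✓ 1-01✓ 10-1✓ 100-✓ 110-✓
Round 2: --00 -0-1 -00- 0--0 0-1- 00-- 1-0-
PIs = {--00, -0-1, -00-, 0--0, 0-1-, 00--, 1-0-}
Coverage chart:
  m0: --00,-00-,0--0,00--
  m1: -0-1,-00-,00--
  m2: 0--0,0-1-,00--
  m3: -0-1,0-1-,00--
  m4: --00,0--0
  m6: 0--0,0-1-
  m7: 0-1- ←essential
  m8: --00,-00-,1-0-
  m9: -0-1,-00-,1-0-
  m11: -0-1 ←essential
  m12: --00,1-0-
  m13: 1-0- ←essential
Essential: -0-1, 0-1-, 1-0-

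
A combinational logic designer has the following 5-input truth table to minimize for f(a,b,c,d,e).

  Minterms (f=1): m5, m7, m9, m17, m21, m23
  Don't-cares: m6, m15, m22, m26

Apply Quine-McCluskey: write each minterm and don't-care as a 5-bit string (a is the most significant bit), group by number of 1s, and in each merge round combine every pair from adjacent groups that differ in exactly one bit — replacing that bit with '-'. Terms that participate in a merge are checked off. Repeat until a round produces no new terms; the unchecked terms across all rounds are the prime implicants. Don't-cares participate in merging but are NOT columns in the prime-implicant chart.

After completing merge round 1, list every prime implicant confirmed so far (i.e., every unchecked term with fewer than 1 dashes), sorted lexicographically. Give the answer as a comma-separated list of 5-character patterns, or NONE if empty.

size-2^0 implicants → 00101(✓)  00110(✓)  00111(✓)  01001  01111(✓)  10001(✓)  10101(✓)  10110(✓)  10111(✓)  11010
size-2^1 implicants → -0101(✓)  -0110(✓)  -0111(✓)  0-111  001-1(✓)  0011-(✓)  10-01  101-1(✓)  1011-(✓)
size-2^2 implicants → -01-1  -011-
Unchecked terms (primes): -01-1, -011-, 0-111, 01001, 10-01, 11010

01001, 11010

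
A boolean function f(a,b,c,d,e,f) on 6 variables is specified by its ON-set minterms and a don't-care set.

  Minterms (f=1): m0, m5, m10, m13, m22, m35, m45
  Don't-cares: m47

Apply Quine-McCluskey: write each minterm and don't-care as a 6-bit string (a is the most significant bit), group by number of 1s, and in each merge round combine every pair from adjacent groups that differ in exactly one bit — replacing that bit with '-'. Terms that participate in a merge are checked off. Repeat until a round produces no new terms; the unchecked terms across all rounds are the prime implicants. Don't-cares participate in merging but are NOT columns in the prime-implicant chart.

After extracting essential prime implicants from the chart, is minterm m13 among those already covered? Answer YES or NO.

[col 0] 000000, 000101*, 001010, 001101*, 010110, 100011, 101101*, 101111*
[col 1] -01101, 00-101, 1011-1
Prime implicants: -01101, 00-101, 000000, 001010, 010110, 100011, 1011-1
PI chart (minterm → PIs covering it):
  0 | 000000  (sole → essential)
  5 | 00-101  (sole → essential)
  10 | 001010  (sole → essential)
  13 | -01101,00-101
  22 | 010110  (sole → essential)
  35 | 100011  (sole → essential)
  45 | -01101,1011-1
Essential prime implicants: 00-101, 000000, 001010, 010110, 100011

YES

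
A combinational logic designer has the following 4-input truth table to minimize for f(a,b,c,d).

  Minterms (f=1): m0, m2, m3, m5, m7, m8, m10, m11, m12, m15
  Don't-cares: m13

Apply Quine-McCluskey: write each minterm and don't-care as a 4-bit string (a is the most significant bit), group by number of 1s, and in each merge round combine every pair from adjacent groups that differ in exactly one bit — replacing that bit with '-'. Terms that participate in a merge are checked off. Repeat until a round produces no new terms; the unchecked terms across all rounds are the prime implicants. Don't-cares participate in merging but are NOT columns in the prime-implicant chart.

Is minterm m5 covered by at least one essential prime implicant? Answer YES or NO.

Round 0: 0000✓ 0010✓ 0011✓ 0101✓ 0111✓ 1000✓ 1010✓ 1011✓ 1100✓ 1101✓ 1111✓
Round 1: -000✓ -010✓ -011✓ -101✓ -111✓ 0-11✓ 00-0✓ 001-✓ 01-1✓ 1-00 1-11✓ 10-0✓ 101-✓ 11-1✓ 110-
Round 2: --11 -0-0 -01- -1-1
PIs = {--11, -0-0, -01-, -1-1, 1-00, 110-}
Coverage chart:
  m0: -0-0 ←essential
  m2: -0-0,-01-
  m3: --11,-01-
  m5: -1-1 ←essential
  m7: --11,-1-1
  m8: -0-0,1-00
  m10: -0-0,-01-
  m11: --11,-01-
  m12: 1-00,110-
  m15: --11,-1-1
Essential: -0-0, -1-1

YES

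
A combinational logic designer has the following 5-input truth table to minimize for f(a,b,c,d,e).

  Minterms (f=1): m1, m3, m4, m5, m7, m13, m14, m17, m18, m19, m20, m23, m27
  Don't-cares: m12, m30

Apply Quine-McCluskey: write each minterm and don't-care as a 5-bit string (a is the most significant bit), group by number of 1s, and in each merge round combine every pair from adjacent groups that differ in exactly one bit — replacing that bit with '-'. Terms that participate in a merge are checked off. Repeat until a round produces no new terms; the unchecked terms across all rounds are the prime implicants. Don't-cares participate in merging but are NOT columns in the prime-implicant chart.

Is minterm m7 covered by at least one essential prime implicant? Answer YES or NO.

[col 0] 00001*, 00011*, 00100*, 00101*, 00111*, 01100*, 01101*, 01110*, 10001*, 10010*, 10011*, 10100*, 10111*, 11011*, 11110*
[col 1] -0001*, -0011*, -0100, -0111*, -1110, 0-100*, 0-101*, 00-01*, 00-11*, 000-1*, 001-1*, 0010-*, 011-0, 0110-*, 1-011, 10-11*, 100-1*, 1001-
[col 2] -0-11, -00-1, 0-10-, 00--1
Prime implicants: -0-11, -00-1, -0100, -1110, 0-10-, 00--1, 011-0, 1-011, 1001-
PI chart (minterm → PIs covering it):
  1 | -00-1,00--1
  3 | -0-11,-00-1,00--1
  4 | -0100,0-10-
  5 | 0-10-,00--1
  7 | -0-11,00--1
  13 | 0-10-  (sole → essential)
  14 | -1110,011-0
  17 | -00-1  (sole → essential)
  18 | 1001-  (sole → essential)
  19 | -0-11,-00-1,1-011,1001-
  20 | -0100  (sole → essential)
  23 | -0-11  (sole → essential)
  27 | 1-011  (sole → essential)
Essential prime implicants: -0-11, -00-1, -0100, 0-10-, 1-011, 1001-

YES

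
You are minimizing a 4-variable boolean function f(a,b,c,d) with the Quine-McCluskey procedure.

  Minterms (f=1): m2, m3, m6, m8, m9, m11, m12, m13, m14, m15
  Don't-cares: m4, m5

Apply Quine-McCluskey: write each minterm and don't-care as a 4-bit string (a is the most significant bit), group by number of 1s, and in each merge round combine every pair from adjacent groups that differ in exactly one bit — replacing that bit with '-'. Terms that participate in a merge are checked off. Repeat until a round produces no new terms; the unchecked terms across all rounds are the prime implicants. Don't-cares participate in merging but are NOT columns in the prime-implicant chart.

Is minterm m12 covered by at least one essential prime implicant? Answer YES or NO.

YES

Round 0: 0010✓ 0011✓ 0100✓ 0101✓ 0110✓ 1000✓ 1001✓ 1011✓ 1100✓ 1101✓ 1110✓ 1111✓
Round 1: -011 -100✓ -101✓ -110✓ 0-10 001- 01-0✓ 010-✓ 1-00✓ 1-01✓ 1-11✓ 10-1✓ 100-✓ 11-0✓ 11-1✓ 110-✓ 111-✓
Round 2: -1-0 -10- 1--1 1-0- 11--
PIs = {-011, -1-0, -10-, 0-10, 001-, 1--1, 1-0-, 11--}
Coverage chart:
  m2: 0-10,001-
  m3: -011,001-
  m6: -1-0,0-10
  m8: 1-0- ←essential
  m9: 1--1,1-0-
  m11: -011,1--1
  m12: -1-0,-10-,1-0-,11--
  m13: -10-,1--1,1-0-,11--
  m14: -1-0,11--
  m15: 1--1,11--
Essential: 1-0-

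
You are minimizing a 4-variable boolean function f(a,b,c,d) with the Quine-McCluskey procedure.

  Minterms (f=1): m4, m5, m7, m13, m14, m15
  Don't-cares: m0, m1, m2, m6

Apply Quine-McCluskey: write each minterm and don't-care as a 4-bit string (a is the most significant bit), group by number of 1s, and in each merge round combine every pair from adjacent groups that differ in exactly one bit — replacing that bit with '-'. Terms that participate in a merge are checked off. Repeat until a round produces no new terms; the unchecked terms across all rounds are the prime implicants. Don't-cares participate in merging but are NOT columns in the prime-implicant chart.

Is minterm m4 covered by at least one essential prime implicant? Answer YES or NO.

NO

size-2^0 implicants → 0000(✓)  0001(✓)  0010(✓)  0100(✓)  0101(✓)  0110(✓)  0111(✓)  1101(✓)  1110(✓)  1111(✓)
size-2^1 implicants → -101(✓)  -110(✓)  -111(✓)  0-00(✓)  0-01(✓)  0-10(✓)  00-0(✓)  000-(✓)  01-0(✓)  01-1(✓)  010-(✓)  011-(✓)  11-1(✓)  111-(✓)
size-2^2 implicants → -1-1  -11-  0--0  0-0-  01--
Unchecked terms (primes): -1-1, -11-, 0--0, 0-0-, 01--
Minterm coverage:
  m4 ⊆ 0--0,0-0-,01--
  m5 ⊆ -1-1,0-0-,01--
  m7 ⊆ -1-1,-11-,01--
  m13 ⊆ -1-1 [E]
  m14 ⊆ -11- [E]
  m15 ⊆ -1-1,-11-
E = {-1-1, -11-}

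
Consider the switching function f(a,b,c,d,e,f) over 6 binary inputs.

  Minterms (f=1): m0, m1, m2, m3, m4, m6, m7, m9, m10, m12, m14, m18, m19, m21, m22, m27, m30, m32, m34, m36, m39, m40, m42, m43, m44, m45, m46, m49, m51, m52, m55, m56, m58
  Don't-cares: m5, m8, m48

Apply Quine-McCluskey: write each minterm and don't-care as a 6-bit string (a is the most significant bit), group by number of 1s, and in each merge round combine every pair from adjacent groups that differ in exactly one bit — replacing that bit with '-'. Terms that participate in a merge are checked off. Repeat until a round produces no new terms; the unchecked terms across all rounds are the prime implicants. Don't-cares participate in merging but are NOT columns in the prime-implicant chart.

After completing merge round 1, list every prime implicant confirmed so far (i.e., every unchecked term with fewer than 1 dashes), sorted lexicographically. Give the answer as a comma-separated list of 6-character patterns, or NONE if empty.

NONE

Round 0: 000000✓ 000001✓ 000010✓ 000011✓ 000100✓ 000101✓ 000110✓ 000111✓ 001000✓ 001001✓ 001010✓ 001100✓ 001110✓ 010010✓ 010011✓ 010101✓ 010110✓ 011011✓ 011110✓ 100000✓ 100010✓ 100100✓ 100111✓ 101000✓ 101010✓ 101011✓ 101100✓ 101101✓ 101110✓ 110000✓ 110001✓ 110011✓ 110100✓ 110111✓ 111000✓ 111010✓
Round 1: -00000✓ -00010✓ -00100✓ -00111 -01000✓ -01010✓ -01100✓ -01110✓ -10011 0-0010✓ 0-0011✓ 0-0101 0-0110✓ 0-1110✓ 00-000✓ 00-001✓ 00-010✓ 00-100✓ 00-110✓ 000-00✓ 000-01✓ 000-10✓ 000-11✓ 0000-0✓ 0000-1✓ 00000-✓ 00001-✓ 0001-0✓ 0001-1✓ 00010-✓ 00011-✓ 001-00✓ 001-10✓ 0010-0✓ 00100-✓ 0011-0✓ 01-011 01-110✓ 010-10✓ 01001-✓ 1-0000✓ 1-0100✓ 1-0111 1-1000✓ 1-1010✓ 10-000✓ 10-010✓ 10-100✓ 100-00✓ 1000-0✓ 101-00✓ 101-10✓ 1010-0✓ 10101- 1011-0✓ 10110- 11-000✓ 110-00✓ 110-11 1100-1 11000- 1110-0✓
Round 2: -0-000✓ -0-010✓ -0-100✓ -00-00✓ -000-0✓ -01-00✓ -01-10✓ -010-0✓ -011-0✓ 0--110 0-0-10 0-001- 00--00✓ 00--10✓ 00-0-0✓ 00-00- 00-1-0✓ 000--0✓ 000--1✓ 000-0-✓ 000-1-✓ 0000--✓ 0001--✓ 001--0✓ 1--000 1-0-00 1-10-0 10--00✓ 10-0-0✓ 101--0✓
Round 3: -0--00 -0-0-0 -01--0 00---0 000---
PIs = {-0--00, -0-0-0, -00111, -01--0, -10011, 0--110, 0-0-10, 0-001-, 0-0101, 00---0, 00-00-, 000---, 01-011, 1--000, 1-0-00, 1-0111, 1-10-0, 10101-, 10110-, 110-11, 1100-1, 11000-}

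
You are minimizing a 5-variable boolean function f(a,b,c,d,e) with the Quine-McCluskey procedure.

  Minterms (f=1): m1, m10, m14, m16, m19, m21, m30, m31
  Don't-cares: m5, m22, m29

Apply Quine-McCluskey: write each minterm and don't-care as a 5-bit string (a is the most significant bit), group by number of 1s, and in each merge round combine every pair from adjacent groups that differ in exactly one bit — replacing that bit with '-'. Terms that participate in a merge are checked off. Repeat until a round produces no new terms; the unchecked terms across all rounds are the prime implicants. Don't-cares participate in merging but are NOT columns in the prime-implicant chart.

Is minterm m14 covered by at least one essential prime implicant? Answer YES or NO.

size-2^0 implicants → 00001(✓)  00101(✓)  01010(✓)  01110(✓)  10000  10011  10101(✓)  10110(✓)  11101(✓)  11110(✓)  11111(✓)
size-2^1 implicants → -0101  -1110  00-01  01-10  1-101  1-110  111-1  1111-
Unchecked terms (primes): -0101, -1110, 00-01, 01-10, 1-101, 1-110, 10000, 10011, 111-1, 1111-
Minterm coverage:
  m1 ⊆ 00-01 [E]
  m10 ⊆ 01-10 [E]
  m14 ⊆ -1110,01-10
  m16 ⊆ 10000 [E]
  m19 ⊆ 10011 [E]
  m21 ⊆ -0101,1-101
  m30 ⊆ -1110,1-110,1111-
  m31 ⊆ 111-1,1111-
E = {00-01, 01-10, 10000, 10011}

YES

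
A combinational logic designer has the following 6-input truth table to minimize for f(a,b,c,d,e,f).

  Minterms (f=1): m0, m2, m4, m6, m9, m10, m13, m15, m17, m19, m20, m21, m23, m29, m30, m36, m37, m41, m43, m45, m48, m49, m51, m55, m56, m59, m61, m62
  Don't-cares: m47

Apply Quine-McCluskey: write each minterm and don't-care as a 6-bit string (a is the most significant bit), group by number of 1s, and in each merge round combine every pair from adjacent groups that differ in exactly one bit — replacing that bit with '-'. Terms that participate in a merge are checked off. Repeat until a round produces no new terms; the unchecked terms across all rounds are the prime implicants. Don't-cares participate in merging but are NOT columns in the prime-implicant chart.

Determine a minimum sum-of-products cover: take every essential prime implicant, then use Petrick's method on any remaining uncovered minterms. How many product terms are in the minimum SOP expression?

12

size-2^0 implicants → 000000(✓)  000010(✓)  000100(✓)  000110(✓)  001001(✓)  001010(✓)  001101(✓)  001111(✓)  010001(✓)  010011(✓)  010100(✓)  010101(✓)  010111(✓)  011101(✓)  011110(✓)  100100(✓)  100101(✓)  101001(✓)  101011(✓)  101101(✓)  101111(✓)  110000(✓)  110001(✓)  110011(✓)  110111(✓)  111000(✓)  111011(✓)  111101(✓)  111110(✓)
size-2^1 implicants → -00100  -01001(✓)  -01101(✓)  -01111(✓)  -10001(✓)  -10011(✓)  -10111(✓)  -11101(✓)  -11110  0-0100  0-1101(✓)  00-010  000-00(✓)  000-10(✓)  0000-0(✓)  0001-0(✓)  001-01(✓)  0011-1(✓)  01-101  010-01(✓)  010-11(✓)  0100-1(✓)  0101-1(✓)  01010-  1-1011  1-1101(✓)  10-101  10010-  101-01(✓)  101-11(✓)  1010-1(✓)  1011-1(✓)  11-000  11-011  110-11(✓)  1100-1(✓)  11000-
size-2^2 implicants → --1101  -01-01  -011-1  -10-11  -100-1  000--0  010--1  101--1
Unchecked terms (primes): --1101, -00100, -01-01, -011-1, -10-11, -100-1, -11110, 0-0100, 00-010, 000--0, 01-101, 010--1, 01010-, 1-1011, 10-101, 10010-, 101--1, 11-000, 11-011, 11000-
Minterm coverage:
  m0 ⊆ 000--0 [E]
  m2 ⊆ 00-010,000--0
  m4 ⊆ -00100,0-0100,000--0
  m6 ⊆ 000--0 [E]
  m9 ⊆ -01-01 [E]
  m10 ⊆ 00-010 [E]
  m13 ⊆ --1101,-01-01,-011-1
  m15 ⊆ -011-1 [E]
  m17 ⊆ -100-1,010--1
  m19 ⊆ -10-11,-100-1,010--1
  m20 ⊆ 0-0100,01010-
  m21 ⊆ 01-101,010--1,01010-
  m23 ⊆ -10-11,010--1
  m29 ⊆ --1101,01-101
  m30 ⊆ -11110 [E]
  m36 ⊆ -00100,10010-
  m37 ⊆ 10-101,10010-
  m41 ⊆ -01-01,101--1
  m43 ⊆ 1-1011,101--1
  m45 ⊆ --1101,-01-01,-011-1,10-101,101--1
  m48 ⊆ 11-000,11000-
  m49 ⊆ -100-1,11000-
  m51 ⊆ -10-11,-100-1,11-011
  m55 ⊆ -10-11 [E]
  m56 ⊆ 11-000 [E]
  m59 ⊆ 1-1011,11-011
  m61 ⊆ --1101 [E]
  m62 ⊆ -11110 [E]
E = {--1101, -01-01, -011-1, -10-11, -11110, 00-010, 000--0, 11-000}
Petrick residual → -100-1, 01010-, 1-1011, 10010-
Cover = cde'f + b'ce'f + b'cdf + bc'ef + bc'd'f + bcdef' + a'b'd'ef' + a'b'c'f' + a'bc'de' + acd'ef + ab'c'de' + abd'e'f'  |cover|=12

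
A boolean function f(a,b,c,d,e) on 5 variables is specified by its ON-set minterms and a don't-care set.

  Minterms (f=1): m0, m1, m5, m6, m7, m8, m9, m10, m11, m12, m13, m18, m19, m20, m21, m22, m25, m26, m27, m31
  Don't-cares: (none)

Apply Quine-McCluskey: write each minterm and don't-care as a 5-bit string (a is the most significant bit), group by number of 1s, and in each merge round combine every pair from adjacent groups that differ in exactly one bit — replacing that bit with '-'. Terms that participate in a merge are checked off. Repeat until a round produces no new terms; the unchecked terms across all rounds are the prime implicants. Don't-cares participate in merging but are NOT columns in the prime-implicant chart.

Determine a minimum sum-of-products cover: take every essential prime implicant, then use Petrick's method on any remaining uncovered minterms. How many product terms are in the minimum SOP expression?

Round 0: 00000✓ 00001✓ 00101✓ 00110✓ 00111✓ 01000✓ 01001✓ 01010✓ 01011✓ 01100✓ 01101✓ 10010✓ 10011✓ 10100✓ 10101✓ 10110✓ 11001✓ 11010✓ 11011✓ 11111✓
Round 1: -0101 -0110 -1001✓ -1010✓ -1011✓ 0-000✓ 0-001✓ 0-101✓ 00-01✓ 0000-✓ 001-1 0011- 01-00✓ 01-01✓ 010-0✓ 010-1✓ 0100-✓ 0101-✓ 0110-✓ 1-010✓ 1-011✓ 10-10 1001-✓ 101-0 1010- 11-11 110-1✓ 1101-✓
Round 2: -10-1 -101- 0--01 0-00- 01-0- 010-- 1-01-
PIs = {-0101, -0110, -10-1, -101-, 0--01, 0-00-, 001-1, 0011-, 01-0-, 010--, 1-01-, 10-10, 101-0, 1010-, 11-11}
Coverage chart:
  m0: 0-00- ←essential
  m1: 0--01,0-00-
  m5: -0101,0--01,001-1
  m6: -0110,0011-
  m7: 001-1,0011-
  m8: 0-00-,01-0-,010--
  m9: -10-1,0--01,0-00-,01-0-,010--
  m10: -101-,010--
  m11: -10-1,-101-,010--
  m12: 01-0- ←essential
  m13: 0--01,01-0-
  m18: 1-01-,10-10
  m19: 1-01- ←essential
  m20: 101-0,1010-
  m21: -0101,1010-
  m22: -0110,10-10,101-0
  m25: -10-1 ←essential
  m26: -101-,1-01-
  m27: -10-1,-101-,1-01-,11-11
  m31: 11-11 ←essential
Essential: -10-1, 0-00-, 01-0-, 1-01-, 11-11
Petrick residual → -0101, -101-, 0011-, 101-0
Min cover (9 terms): b'cd'e + bc'e + bc'd + a'c'd' + a'b'cd + a'bd' + ac'd + ab'ce' + abde

9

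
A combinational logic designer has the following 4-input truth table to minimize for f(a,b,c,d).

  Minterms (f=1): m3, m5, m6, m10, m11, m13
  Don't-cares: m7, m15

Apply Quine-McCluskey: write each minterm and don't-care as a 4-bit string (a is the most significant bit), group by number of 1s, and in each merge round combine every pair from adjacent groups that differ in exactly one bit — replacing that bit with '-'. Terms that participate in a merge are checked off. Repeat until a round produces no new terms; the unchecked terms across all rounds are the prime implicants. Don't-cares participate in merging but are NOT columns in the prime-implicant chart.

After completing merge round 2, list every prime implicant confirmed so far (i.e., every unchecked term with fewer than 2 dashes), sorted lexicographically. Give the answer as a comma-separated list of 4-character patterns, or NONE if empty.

011-, 101-

[col 0] 0011*, 0101*, 0110*, 0111*, 1010*, 1011*, 1101*, 1111*
[col 1] -011*, -101*, -111*, 0-11*, 01-1*, 011-, 1-11*, 101-, 11-1*
[col 2] --11, -1-1
Prime implicants: --11, -1-1, 011-, 101-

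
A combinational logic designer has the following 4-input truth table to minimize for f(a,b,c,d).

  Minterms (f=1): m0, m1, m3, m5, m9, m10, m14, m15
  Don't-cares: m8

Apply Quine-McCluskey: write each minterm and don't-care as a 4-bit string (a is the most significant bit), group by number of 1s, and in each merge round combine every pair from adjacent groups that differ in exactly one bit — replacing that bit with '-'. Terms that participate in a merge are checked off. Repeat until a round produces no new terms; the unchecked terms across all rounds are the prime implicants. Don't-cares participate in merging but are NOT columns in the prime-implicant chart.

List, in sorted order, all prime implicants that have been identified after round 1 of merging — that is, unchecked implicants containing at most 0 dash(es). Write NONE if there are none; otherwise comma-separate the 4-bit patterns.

Round 0: 0000✓ 0001✓ 0011✓ 0101✓ 1000✓ 1001✓ 1010✓ 1110✓ 1111✓
Round 1: -000✓ -001✓ 0-01 00-1 000-✓ 1-10 10-0 100-✓ 111-
Round 2: -00-
PIs = {-00-, 0-01, 00-1, 1-10, 10-0, 111-}

NONE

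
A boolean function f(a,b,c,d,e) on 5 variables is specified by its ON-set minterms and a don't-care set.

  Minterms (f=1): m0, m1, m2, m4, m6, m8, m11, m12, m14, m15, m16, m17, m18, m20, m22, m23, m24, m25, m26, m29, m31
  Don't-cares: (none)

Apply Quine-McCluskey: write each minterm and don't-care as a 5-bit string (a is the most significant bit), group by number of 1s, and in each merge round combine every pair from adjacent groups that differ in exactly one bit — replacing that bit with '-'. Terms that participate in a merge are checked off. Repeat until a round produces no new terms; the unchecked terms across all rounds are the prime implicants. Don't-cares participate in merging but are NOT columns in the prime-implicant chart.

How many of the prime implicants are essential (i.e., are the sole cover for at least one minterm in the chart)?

4

Round 0: 00000✓ 00001✓ 00010✓ 00100✓ 00110✓ 01000✓ 01011✓ 01100✓ 01110✓ 01111✓ 10000✓ 10001✓ 10010✓ 10100✓ 10110✓ 10111✓ 11000✓ 11001✓ 11010✓ 11101✓ 11111✓
Round 1: -0000✓ -0001✓ -0010✓ -0100✓ -0110✓ -1000✓ -1111 0-000✓ 0-100✓ 0-110✓ 00-00✓ 00-10✓ 000-0✓ 0000-✓ 001-0✓ 01-00✓ 01-11 011-0✓ 0111- 1-000✓ 1-001✓ 1-010✓ 1-111 10-00✓ 10-10✓ 100-0✓ 1000-✓ 101-0✓ 1011- 11-01 110-0✓ 1100-✓ 111-1
Round 2: --000 -0-00✓ -0-10✓ -00-0✓ -000- -01-0✓ 0--00 0-1-0 00--0✓ 1-0-0 1-00- 10--0✓
Round 3: -0--0
PIs = {--000, -0--0, -000-, -1111, 0--00, 0-1-0, 01-11, 0111-, 1-0-0, 1-00-, 1-111, 1011-, 11-01, 111-1}
Coverage chart:
  m0: --000,-0--0,-000-,0--00
  m1: -000- ←essential
  m2: -0--0 ←essential
  m4: -0--0,0--00,0-1-0
  m6: -0--0,0-1-0
  m8: --000,0--00
  m11: 01-11 ←essential
  m12: 0--00,0-1-0
  m14: 0-1-0,0111-
  m15: -1111,01-11,0111-
  m16: --000,-0--0,-000-,1-0-0,1-00-
  m17: -000-,1-00-
  m18: -0--0,1-0-0
  m20: -0--0 ←essential
  m22: -0--0,1011-
  m23: 1-111,1011-
  m24: --000,1-0-0,1-00-
  m25: 1-00-,11-01
  m26: 1-0-0 ←essential
  m29: 11-01,111-1
  m31: -1111,1-111,111-1
Essential: -0--0, -000-, 01-11, 1-0-0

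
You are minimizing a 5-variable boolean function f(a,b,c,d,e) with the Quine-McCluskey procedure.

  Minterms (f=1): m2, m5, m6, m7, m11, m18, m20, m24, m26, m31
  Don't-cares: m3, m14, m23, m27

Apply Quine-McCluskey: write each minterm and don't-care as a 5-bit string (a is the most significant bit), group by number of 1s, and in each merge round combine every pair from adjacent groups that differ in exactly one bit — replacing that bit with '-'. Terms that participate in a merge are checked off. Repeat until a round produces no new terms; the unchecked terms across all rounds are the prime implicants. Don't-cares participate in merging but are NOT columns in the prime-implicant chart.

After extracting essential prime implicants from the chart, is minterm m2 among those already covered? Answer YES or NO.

NO

[col 0] 00010*, 00011*, 00101*, 00110*, 00111*, 01011*, 01110*, 10010*, 10100, 10111*, 11000*, 11010*, 11011*, 11111*
[col 1] -0010, -0111, -1011, 0-011, 0-110, 00-10*, 00-11*, 0001-*, 001-1, 0011-*, 1-010, 1-111, 11-11, 110-0, 1101-
[col 2] 00-1-
Prime implicants: -0010, -0111, -1011, 0-011, 0-110, 00-1-, 001-1, 1-010, 1-111, 10100, 11-11, 110-0, 1101-
PI chart (minterm → PIs covering it):
  2 | -0010,00-1-
  5 | 001-1  (sole → essential)
  6 | 0-110,00-1-
  7 | -0111,00-1-,001-1
  11 | -1011,0-011
  18 | -0010,1-010
  20 | 10100  (sole → essential)
  24 | 110-0  (sole → essential)
  26 | 1-010,110-0,1101-
  31 | 1-111,11-11
Essential prime implicants: 001-1, 10100, 110-0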